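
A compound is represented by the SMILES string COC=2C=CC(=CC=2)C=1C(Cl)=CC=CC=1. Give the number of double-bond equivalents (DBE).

Molecular formula: C13H11ClO.
DoU = (2C + 2 + N − H − X) / 2, where X is the halogen count and O/S are ignored.
    = (2·13 + 2 + 0 − 11 − 1) / 2 = 16 / 2 = 8.

8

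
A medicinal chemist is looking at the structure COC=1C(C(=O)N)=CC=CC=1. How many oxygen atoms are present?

Scan the SMILES for O atoms (remember two-letter symbols like Cl and Br are single atoms).
Oxygen count: 2.

2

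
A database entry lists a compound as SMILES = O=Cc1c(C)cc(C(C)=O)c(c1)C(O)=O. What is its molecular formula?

C11H10O4

Walk through each heavy atom and fill implicit hydrogens from standard valence (C 4, N 3, O 2, S 2, halogen 1); for lowercase aromatic atoms, an aromatic c carries 1 H when it has two neighbours and 0 H with three, and aromatic n carries 0 H:
  atom 1: O, bond orders sum to 2 (valence 2) → 0 H
  atom 2: C, bond orders sum to 3 (valence 4) → 1 H
  atom 3: aromatic c, 3 neighbours → 0 H
  atom 4: aromatic c, 3 neighbours → 0 H
  atom 5: C, bond orders sum to 1 (valence 4) → 3 H
  atom 6: aromatic c, 2 neighbours → 1 H
  atom 7: aromatic c, 3 neighbours → 0 H
  atom 8: C, bond orders sum to 4 (valence 4) → 0 H
  atom 9: C, bond orders sum to 1 (valence 4) → 3 H
  atom 10: O, bond orders sum to 2 (valence 2) → 0 H
  atom 11: aromatic c, 3 neighbours → 0 H
  atom 12: aromatic c, 2 neighbours → 1 H
  atom 13: C, bond orders sum to 4 (valence 4) → 0 H
  atom 14: O, bond orders sum to 1 (valence 2) → 1 H
  atom 15: O, bond orders sum to 2 (valence 2) → 0 H
Totals → C:11, H:10, O:4.
In Hill order: C11H10O4.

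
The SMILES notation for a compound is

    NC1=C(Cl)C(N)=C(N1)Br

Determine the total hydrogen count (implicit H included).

5

Walk through each heavy atom and fill implicit hydrogens from standard valence (C 4, N 3, O 2, S 2, halogen 1):
  atom 1: N, bond orders sum to 1 (valence 3) → 2 H
  atom 2: C, bond orders sum to 4 (valence 4) → 0 H
  atom 3: C, bond orders sum to 4 (valence 4) → 0 H
  atom 4: Cl (halogen, monovalent) → 0 H
  atom 5: C, bond orders sum to 4 (valence 4) → 0 H
  atom 6: N, bond orders sum to 1 (valence 3) → 2 H
  atom 7: C, bond orders sum to 4 (valence 4) → 0 H
  atom 8: N, bond orders sum to 2 (valence 3) → 1 H
  atom 9: Br (halogen, monovalent) → 0 H
Total hydrogens: 5.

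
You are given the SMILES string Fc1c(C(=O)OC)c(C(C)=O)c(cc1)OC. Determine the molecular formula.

Walk through each heavy atom and fill implicit hydrogens from standard valence (C 4, N 3, O 2, S 2, halogen 1); for lowercase aromatic atoms, an aromatic c carries 1 H when it has two neighbours and 0 H with three, and aromatic n carries 0 H:
  atom 1: F (halogen, monovalent) → 0 H
  atom 2: aromatic c, 3 neighbours → 0 H
  atom 3: aromatic c, 3 neighbours → 0 H
  atom 4: C, bond orders sum to 4 (valence 4) → 0 H
  atom 5: O, bond orders sum to 2 (valence 2) → 0 H
  atom 6: O, bond orders sum to 2 (valence 2) → 0 H
  atom 7: C, bond orders sum to 1 (valence 4) → 3 H
  atom 8: aromatic c, 3 neighbours → 0 H
  atom 9: C, bond orders sum to 4 (valence 4) → 0 H
  atom 10: C, bond orders sum to 1 (valence 4) → 3 H
  atom 11: O, bond orders sum to 2 (valence 2) → 0 H
  atom 12: aromatic c, 3 neighbours → 0 H
  atom 13: aromatic c, 2 neighbours → 1 H
  atom 14: aromatic c, 2 neighbours → 1 H
  atom 15: O, bond orders sum to 2 (valence 2) → 0 H
  atom 16: C, bond orders sum to 1 (valence 4) → 3 H
Totals → C:11, H:11, F:1, O:4.

C11H11FO4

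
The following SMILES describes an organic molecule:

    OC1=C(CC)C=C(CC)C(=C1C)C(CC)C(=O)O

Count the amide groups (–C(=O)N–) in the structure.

0

Scan the SMILES for the amide motif — none present.
Groups that are present: 1 carboxylic acid, 1 hydroxyl.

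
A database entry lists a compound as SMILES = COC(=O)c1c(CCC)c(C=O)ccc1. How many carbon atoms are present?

Count every carbon token in the SMILES (each C, including those in ring-closure positions and inside branches).
Carbon count: 12.

12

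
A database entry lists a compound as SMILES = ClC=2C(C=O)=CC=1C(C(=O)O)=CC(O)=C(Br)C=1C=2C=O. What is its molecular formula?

C13H6BrClO5

Walk through each heavy atom and fill implicit hydrogens from standard valence (C 4, N 3, O 2, S 2, halogen 1):
  atom 1: Cl (halogen, monovalent) → 0 H
  atom 2: C, bond orders sum to 4 (valence 4) → 0 H
  atom 3: C, bond orders sum to 4 (valence 4) → 0 H
  atom 4: C, bond orders sum to 3 (valence 4) → 1 H
  atom 5: O, bond orders sum to 2 (valence 2) → 0 H
  atom 6: C, bond orders sum to 3 (valence 4) → 1 H
  atom 7: C, bond orders sum to 4 (valence 4) → 0 H
  atom 8: C, bond orders sum to 4 (valence 4) → 0 H
  atom 9: C, bond orders sum to 4 (valence 4) → 0 H
  atom 10: O, bond orders sum to 2 (valence 2) → 0 H
  atom 11: O, bond orders sum to 1 (valence 2) → 1 H
  atom 12: C, bond orders sum to 3 (valence 4) → 1 H
  atom 13: C, bond orders sum to 4 (valence 4) → 0 H
  atom 14: O, bond orders sum to 1 (valence 2) → 1 H
  atom 15: C, bond orders sum to 4 (valence 4) → 0 H
  atom 16: Br (halogen, monovalent) → 0 H
  atom 17: C, bond orders sum to 4 (valence 4) → 0 H
  atom 18: C, bond orders sum to 4 (valence 4) → 0 H
  atom 19: C, bond orders sum to 3 (valence 4) → 1 H
  atom 20: O, bond orders sum to 2 (valence 2) → 0 H
Totals → C:13, H:6, Br:1, Cl:1, O:5.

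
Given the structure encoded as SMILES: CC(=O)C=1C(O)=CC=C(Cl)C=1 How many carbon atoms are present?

Count every carbon token in the SMILES (each C, including those in ring-closure positions and inside branches).
Carbon count: 8.

8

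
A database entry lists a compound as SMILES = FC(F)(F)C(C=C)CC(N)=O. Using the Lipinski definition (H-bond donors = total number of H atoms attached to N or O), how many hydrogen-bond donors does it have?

2

Donors: find every N or O and count the H atoms it carries.
  atom 10 (N): bond orders sum to 1 → 2 H
  atom 11 (O): bond orders sum to 2 → 0 H
Lipinski HBD = 2.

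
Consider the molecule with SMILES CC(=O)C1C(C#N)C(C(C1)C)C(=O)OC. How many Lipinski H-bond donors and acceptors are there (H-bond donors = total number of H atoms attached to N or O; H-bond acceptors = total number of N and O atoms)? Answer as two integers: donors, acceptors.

Donors: find every N or O and count the H atoms it carries.
  atom 3 (O): bond orders sum to 2 → 0 H
  atom 7 (N): bond orders sum to 3 → 0 H
  atom 13 (O): bond orders sum to 2 → 0 H
  atom 14 (O): bond orders sum to 2 → 0 H
Lipinski HBD = 0.
Acceptors: N atoms = 1, O atoms = 3 → HBA = 4.

0, 4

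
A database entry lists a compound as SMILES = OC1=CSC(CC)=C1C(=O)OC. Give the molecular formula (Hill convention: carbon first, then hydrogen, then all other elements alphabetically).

Walk through each heavy atom and fill implicit hydrogens from standard valence (C 4, N 3, O 2, S 2, halogen 1):
  atom 1: O, bond orders sum to 1 (valence 2) → 1 H
  atom 2: C, bond orders sum to 4 (valence 4) → 0 H
  atom 3: C, bond orders sum to 3 (valence 4) → 1 H
  atom 4: S, bond orders sum to 2 (valence 2) → 0 H
  atom 5: C, bond orders sum to 4 (valence 4) → 0 H
  atom 6: C, bond orders sum to 2 (valence 4) → 2 H
  atom 7: C, bond orders sum to 1 (valence 4) → 3 H
  atom 8: C, bond orders sum to 4 (valence 4) → 0 H
  atom 9: C, bond orders sum to 4 (valence 4) → 0 H
  atom 10: O, bond orders sum to 2 (valence 2) → 0 H
  atom 11: O, bond orders sum to 2 (valence 2) → 0 H
  atom 12: C, bond orders sum to 1 (valence 4) → 3 H
Totals → C:8, H:10, O:3, S:1.
In Hill order: C8H10O3S.

C8H10O3S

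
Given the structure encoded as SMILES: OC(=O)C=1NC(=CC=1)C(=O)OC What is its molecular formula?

Walk through each heavy atom and fill implicit hydrogens from standard valence (C 4, N 3, O 2, S 2, halogen 1):
  atom 1: O, bond orders sum to 1 (valence 2) → 1 H
  atom 2: C, bond orders sum to 4 (valence 4) → 0 H
  atom 3: O, bond orders sum to 2 (valence 2) → 0 H
  atom 4: C, bond orders sum to 4 (valence 4) → 0 H
  atom 5: N, bond orders sum to 2 (valence 3) → 1 H
  atom 6: C, bond orders sum to 4 (valence 4) → 0 H
  atom 7: C, bond orders sum to 3 (valence 4) → 1 H
  atom 8: C, bond orders sum to 3 (valence 4) → 1 H
  atom 9: C, bond orders sum to 4 (valence 4) → 0 H
  atom 10: O, bond orders sum to 2 (valence 2) → 0 H
  atom 11: O, bond orders sum to 2 (valence 2) → 0 H
  atom 12: C, bond orders sum to 1 (valence 4) → 3 H
Totals → C:7, H:7, N:1, O:4.
In Hill order: C7H7NO4.

C7H7NO4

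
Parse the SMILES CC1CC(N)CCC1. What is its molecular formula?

C7H15N

Walk through each heavy atom and fill implicit hydrogens from standard valence (C 4, N 3, O 2, S 2, halogen 1):
  atom 1: C, bond orders sum to 1 (valence 4) → 3 H
  atom 2: C, bond orders sum to 3 (valence 4) → 1 H
  atom 3: C, bond orders sum to 2 (valence 4) → 2 H
  atom 4: C, bond orders sum to 3 (valence 4) → 1 H
  atom 5: N, bond orders sum to 1 (valence 3) → 2 H
  atom 6: C, bond orders sum to 2 (valence 4) → 2 H
  atom 7: C, bond orders sum to 2 (valence 4) → 2 H
  atom 8: C, bond orders sum to 2 (valence 4) → 2 H
Totals → C:7, H:15, N:1.
In Hill order: C7H15N.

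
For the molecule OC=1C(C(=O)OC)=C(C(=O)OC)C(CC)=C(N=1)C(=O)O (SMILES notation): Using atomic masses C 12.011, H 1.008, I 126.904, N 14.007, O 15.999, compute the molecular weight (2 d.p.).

283.24 g/mol

First, the molecular formula is C12H13NO7 (counting implicit H from valence).
  C: 12 × 12.011 = 144.132
  H: 13 × 1.008 = 13.104
  N: 1 × 14.007 = 14.007
  O: 7 × 15.999 = 111.993
Sum: 12×12.011 + 13×1.008 + 1×14.007 + 7×15.999 = 283.236 → 283.24 g/mol.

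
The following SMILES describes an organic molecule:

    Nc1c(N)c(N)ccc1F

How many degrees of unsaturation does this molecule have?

4

Molecular formula: C6H8FN3.
DoU = (2C + 2 + N − H − X) / 2, where X is the halogen count and O/S are ignored.
    = (2·6 + 2 + 3 − 8 − 1) / 2 = 8 / 2 = 4.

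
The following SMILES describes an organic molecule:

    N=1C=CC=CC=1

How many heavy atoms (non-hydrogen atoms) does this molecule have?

6

Every atom symbol written in the SMILES (organic subset) is one heavy atom; implicit H are not written.
Heavy atoms by element → C:5, N:1.
Total: 6.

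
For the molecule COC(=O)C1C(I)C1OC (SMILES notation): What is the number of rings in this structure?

1

In SMILES, each pair of matching ring-closure digits denotes one ring-closing bond; the number of such bonds equals the number of independent rings.
Ring-closure bonds here: 1.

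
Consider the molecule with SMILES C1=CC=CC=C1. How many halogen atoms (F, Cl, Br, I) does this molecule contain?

Scan the SMILES for the halogen motif — none present.

0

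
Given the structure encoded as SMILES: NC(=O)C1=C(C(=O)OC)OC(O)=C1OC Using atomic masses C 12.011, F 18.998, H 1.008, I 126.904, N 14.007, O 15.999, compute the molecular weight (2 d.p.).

First, the molecular formula is C8H9NO6 (counting implicit H from valence).
  C: 8 × 12.011 = 96.088
  H: 9 × 1.008 = 9.072
  N: 1 × 14.007 = 14.007
  O: 6 × 15.999 = 95.994
Sum: 8×12.011 + 9×1.008 + 1×14.007 + 6×15.999 = 215.161 → 215.16 g/mol.

215.16 g/mol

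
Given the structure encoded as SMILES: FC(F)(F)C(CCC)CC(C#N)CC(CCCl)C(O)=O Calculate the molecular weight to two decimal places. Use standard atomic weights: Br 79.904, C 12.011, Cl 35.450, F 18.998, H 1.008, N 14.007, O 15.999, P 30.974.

First, the molecular formula is C13H19ClF3NO2 (counting implicit H from valence).
  C: 13 × 12.011 = 156.143
  Cl: 1 × 35.450 = 35.450
  F: 3 × 18.998 = 56.994
  H: 19 × 1.008 = 19.152
  N: 1 × 14.007 = 14.007
  O: 2 × 15.999 = 31.998
Sum: 13×12.011 + 1×35.450 + 3×18.998 + 19×1.008 + 1×14.007 + 2×15.999 = 313.744 → 313.74 g/mol.

313.74 g/mol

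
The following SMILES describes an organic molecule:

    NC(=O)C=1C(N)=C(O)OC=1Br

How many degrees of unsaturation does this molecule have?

4

Molecular formula: C5H5BrN2O3.
DoU = (2C + 2 + N − H − X) / 2, where X is the halogen count and O/S are ignored.
    = (2·5 + 2 + 2 − 5 − 1) / 2 = 8 / 2 = 4.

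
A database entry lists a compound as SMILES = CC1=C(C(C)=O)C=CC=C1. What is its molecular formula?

Walk through each heavy atom and fill implicit hydrogens from standard valence (C 4, N 3, O 2, S 2, halogen 1):
  atom 1: C, bond orders sum to 1 (valence 4) → 3 H
  atom 2: C, bond orders sum to 4 (valence 4) → 0 H
  atom 3: C, bond orders sum to 4 (valence 4) → 0 H
  atom 4: C, bond orders sum to 4 (valence 4) → 0 H
  atom 5: C, bond orders sum to 1 (valence 4) → 3 H
  atom 6: O, bond orders sum to 2 (valence 2) → 0 H
  atom 7: C, bond orders sum to 3 (valence 4) → 1 H
  atom 8: C, bond orders sum to 3 (valence 4) → 1 H
  atom 9: C, bond orders sum to 3 (valence 4) → 1 H
  atom 10: C, bond orders sum to 3 (valence 4) → 1 H
Totals → C:9, H:10, O:1.
In Hill order: C9H10O.

C9H10O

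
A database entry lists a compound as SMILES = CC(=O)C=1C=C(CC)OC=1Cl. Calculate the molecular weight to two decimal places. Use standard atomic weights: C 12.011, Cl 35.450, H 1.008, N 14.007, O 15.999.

First, the molecular formula is C8H9ClO2 (counting implicit H from valence).
  C: 8 × 12.011 = 96.088
  Cl: 1 × 35.450 = 35.450
  H: 9 × 1.008 = 9.072
  O: 2 × 15.999 = 31.998
Sum: 8×12.011 + 1×35.450 + 9×1.008 + 2×15.999 = 172.608 → 172.61 g/mol.

172.61 g/mol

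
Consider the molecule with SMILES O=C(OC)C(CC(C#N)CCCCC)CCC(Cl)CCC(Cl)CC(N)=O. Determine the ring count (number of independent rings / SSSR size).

0

In SMILES, each pair of matching ring-closure digits denotes one ring-closing bond; the number of such bonds equals the number of independent rings.
Ring-closure bonds here: 0.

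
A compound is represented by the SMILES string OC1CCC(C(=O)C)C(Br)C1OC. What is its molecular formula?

Walk through each heavy atom and fill implicit hydrogens from standard valence (C 4, N 3, O 2, S 2, halogen 1):
  atom 1: O, bond orders sum to 1 (valence 2) → 1 H
  atom 2: C, bond orders sum to 3 (valence 4) → 1 H
  atom 3: C, bond orders sum to 2 (valence 4) → 2 H
  atom 4: C, bond orders sum to 2 (valence 4) → 2 H
  atom 5: C, bond orders sum to 3 (valence 4) → 1 H
  atom 6: C, bond orders sum to 4 (valence 4) → 0 H
  atom 7: O, bond orders sum to 2 (valence 2) → 0 H
  atom 8: C, bond orders sum to 1 (valence 4) → 3 H
  atom 9: C, bond orders sum to 3 (valence 4) → 1 H
  atom 10: Br (halogen, monovalent) → 0 H
  atom 11: C, bond orders sum to 3 (valence 4) → 1 H
  atom 12: O, bond orders sum to 2 (valence 2) → 0 H
  atom 13: C, bond orders sum to 1 (valence 4) → 3 H
Totals → C:9, H:15, Br:1, O:3.
In Hill order: C9H15BrO3.

C9H15BrO3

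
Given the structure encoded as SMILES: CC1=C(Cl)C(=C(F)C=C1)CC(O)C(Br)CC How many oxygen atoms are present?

Scan the SMILES for O atoms (remember two-letter symbols like Cl and Br are single atoms).
Oxygen count: 1.

1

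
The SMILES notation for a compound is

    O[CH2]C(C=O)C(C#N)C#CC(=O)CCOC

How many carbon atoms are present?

Count every carbon token in the SMILES (each C, including those in ring-closure positions and inside branches).
Carbon count: 11.

11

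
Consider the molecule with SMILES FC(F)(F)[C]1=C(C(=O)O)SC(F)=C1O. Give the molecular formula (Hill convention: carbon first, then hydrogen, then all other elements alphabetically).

C6H2F4O3S

Walk through each heavy atom and fill implicit hydrogens from standard valence (C 4, N 3, O 2, S 2, halogen 1):
  atom 1: F (halogen, monovalent) → 0 H
  atom 2: C, bond orders sum to 4 (valence 4) → 0 H
  atom 3: F (halogen, monovalent) → 0 H
  atom 4: F (halogen, monovalent) → 0 H
  atom 5: C with explicit H count 0
  atom 6: C, bond orders sum to 4 (valence 4) → 0 H
  atom 7: C, bond orders sum to 4 (valence 4) → 0 H
  atom 8: O, bond orders sum to 2 (valence 2) → 0 H
  atom 9: O, bond orders sum to 1 (valence 2) → 1 H
  atom 10: S, bond orders sum to 2 (valence 2) → 0 H
  atom 11: C, bond orders sum to 4 (valence 4) → 0 H
  atom 12: F (halogen, monovalent) → 0 H
  atom 13: C, bond orders sum to 4 (valence 4) → 0 H
  atom 14: O, bond orders sum to 1 (valence 2) → 1 H
Totals → C:6, H:2, F:4, O:3, S:1.
In Hill order: C6H2F4O3S.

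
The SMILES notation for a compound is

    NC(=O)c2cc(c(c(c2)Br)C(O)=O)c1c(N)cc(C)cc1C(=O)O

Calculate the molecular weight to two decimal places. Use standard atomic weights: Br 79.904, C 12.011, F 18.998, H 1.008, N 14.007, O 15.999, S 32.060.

393.19 g/mol

First, the molecular formula is C16H13BrN2O5 (counting implicit H from valence).
  Br: 1 × 79.904 = 79.904
  C: 16 × 12.011 = 192.176
  H: 13 × 1.008 = 13.104
  N: 2 × 14.007 = 28.014
  O: 5 × 15.999 = 79.995
Sum: 1×79.904 + 16×12.011 + 13×1.008 + 2×14.007 + 5×15.999 = 393.193 → 393.19 g/mol.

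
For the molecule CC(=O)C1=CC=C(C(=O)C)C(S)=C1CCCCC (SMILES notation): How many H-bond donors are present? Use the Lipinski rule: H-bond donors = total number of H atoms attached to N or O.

0

Donors: find every N or O and count the H atoms it carries.
  atom 3 (O): bond orders sum to 2 → 0 H
  atom 9 (O): bond orders sum to 2 → 0 H
Lipinski HBD = 0.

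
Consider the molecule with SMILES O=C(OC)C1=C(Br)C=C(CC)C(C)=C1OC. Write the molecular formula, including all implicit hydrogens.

C12H15BrO3

Walk through each heavy atom and fill implicit hydrogens from standard valence (C 4, N 3, O 2, S 2, halogen 1):
  atom 1: O, bond orders sum to 2 (valence 2) → 0 H
  atom 2: C, bond orders sum to 4 (valence 4) → 0 H
  atom 3: O, bond orders sum to 2 (valence 2) → 0 H
  atom 4: C, bond orders sum to 1 (valence 4) → 3 H
  atom 5: C, bond orders sum to 4 (valence 4) → 0 H
  atom 6: C, bond orders sum to 4 (valence 4) → 0 H
  atom 7: Br (halogen, monovalent) → 0 H
  atom 8: C, bond orders sum to 3 (valence 4) → 1 H
  atom 9: C, bond orders sum to 4 (valence 4) → 0 H
  atom 10: C, bond orders sum to 2 (valence 4) → 2 H
  atom 11: C, bond orders sum to 1 (valence 4) → 3 H
  atom 12: C, bond orders sum to 4 (valence 4) → 0 H
  atom 13: C, bond orders sum to 1 (valence 4) → 3 H
  atom 14: C, bond orders sum to 4 (valence 4) → 0 H
  atom 15: O, bond orders sum to 2 (valence 2) → 0 H
  atom 16: C, bond orders sum to 1 (valence 4) → 3 H
Totals → C:12, H:15, Br:1, O:3.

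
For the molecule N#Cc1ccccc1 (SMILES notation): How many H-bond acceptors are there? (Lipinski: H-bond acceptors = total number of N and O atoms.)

1

N atoms: 1; O atoms: 0.
Lipinski HBA = 1 + 0 = 1.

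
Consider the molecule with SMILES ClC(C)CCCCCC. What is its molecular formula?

C8H17Cl

Walk through each heavy atom and fill implicit hydrogens from standard valence (C 4, N 3, O 2, S 2, halogen 1):
  atom 1: Cl (halogen, monovalent) → 0 H
  atom 2: C, bond orders sum to 3 (valence 4) → 1 H
  atom 3: C, bond orders sum to 1 (valence 4) → 3 H
  atom 4: C, bond orders sum to 2 (valence 4) → 2 H
  atom 5: C, bond orders sum to 2 (valence 4) → 2 H
  atom 6: C, bond orders sum to 2 (valence 4) → 2 H
  atom 7: C, bond orders sum to 2 (valence 4) → 2 H
  atom 8: C, bond orders sum to 2 (valence 4) → 2 H
  atom 9: C, bond orders sum to 1 (valence 4) → 3 H
Totals → C:8, H:17, Cl:1.
In Hill order: C8H17Cl.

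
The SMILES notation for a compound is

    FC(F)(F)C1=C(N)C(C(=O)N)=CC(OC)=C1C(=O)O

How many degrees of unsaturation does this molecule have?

Degree of unsaturation = (number of rings) + (number of π bonds).
Ring closures in the SMILES: 1.
π bonds: 5 double bonds (each 1 DoU) → 5 DoU from unsaturation.
Total DoU = 1 + 5 = 6.

6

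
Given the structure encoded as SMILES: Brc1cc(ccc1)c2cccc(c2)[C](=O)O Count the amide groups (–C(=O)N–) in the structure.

Scan the SMILES for the amide motif — none present.
Groups that are present: 1 carboxylic acid.

0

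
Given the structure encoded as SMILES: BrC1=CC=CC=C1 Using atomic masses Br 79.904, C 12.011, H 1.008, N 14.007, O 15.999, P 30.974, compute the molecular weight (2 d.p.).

First, the molecular formula is C6H5Br (counting implicit H from valence).
  Br: 1 × 79.904 = 79.904
  C: 6 × 12.011 = 72.066
  H: 5 × 1.008 = 5.040
Sum: 1×79.904 + 6×12.011 + 5×1.008 = 157.010 → 157.01 g/mol.

157.01 g/mol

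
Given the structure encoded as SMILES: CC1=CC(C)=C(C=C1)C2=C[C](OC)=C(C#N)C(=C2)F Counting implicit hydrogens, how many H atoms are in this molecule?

Walk through each heavy atom and fill implicit hydrogens from standard valence (C 4, N 3, O 2, S 2, halogen 1):
  atom 1: C, bond orders sum to 1 (valence 4) → 3 H
  atom 2: C, bond orders sum to 4 (valence 4) → 0 H
  atom 3: C, bond orders sum to 3 (valence 4) → 1 H
  atom 4: C, bond orders sum to 4 (valence 4) → 0 H
  atom 5: C, bond orders sum to 1 (valence 4) → 3 H
  atom 6: C, bond orders sum to 4 (valence 4) → 0 H
  atom 7: C, bond orders sum to 3 (valence 4) → 1 H
  atom 8: C, bond orders sum to 3 (valence 4) → 1 H
  atom 9: C, bond orders sum to 4 (valence 4) → 0 H
  atom 10: C, bond orders sum to 3 (valence 4) → 1 H
  atom 11: C with explicit H count 0
  atom 12: O, bond orders sum to 2 (valence 2) → 0 H
  atom 13: C, bond orders sum to 1 (valence 4) → 3 H
  atom 14: C, bond orders sum to 4 (valence 4) → 0 H
  atom 15: C, bond orders sum to 4 (valence 4) → 0 H
  atom 16: N, bond orders sum to 3 (valence 3) → 0 H
  atom 17: C, bond orders sum to 4 (valence 4) → 0 H
  atom 18: C, bond orders sum to 3 (valence 4) → 1 H
  atom 19: F (halogen, monovalent) → 0 H
Total hydrogens: 14.

14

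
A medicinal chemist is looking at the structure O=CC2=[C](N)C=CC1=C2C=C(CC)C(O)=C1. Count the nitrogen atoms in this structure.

1

Scan the SMILES for N atoms (remember two-letter symbols like Cl and Br are single atoms).
Nitrogen count: 1.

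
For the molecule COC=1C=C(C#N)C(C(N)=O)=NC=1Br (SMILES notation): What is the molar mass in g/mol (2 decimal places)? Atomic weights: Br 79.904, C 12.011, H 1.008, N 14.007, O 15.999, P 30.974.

256.06 g/mol

First, the molecular formula is C8H6BrN3O2 (counting implicit H from valence).
  Br: 1 × 79.904 = 79.904
  C: 8 × 12.011 = 96.088
  H: 6 × 1.008 = 6.048
  N: 3 × 14.007 = 42.021
  O: 2 × 15.999 = 31.998
Sum: 1×79.904 + 8×12.011 + 6×1.008 + 3×14.007 + 2×15.999 = 256.059 → 256.06 g/mol.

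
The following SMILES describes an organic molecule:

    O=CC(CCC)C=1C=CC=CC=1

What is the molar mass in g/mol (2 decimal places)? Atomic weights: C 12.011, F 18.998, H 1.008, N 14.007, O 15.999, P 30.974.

First, the molecular formula is C11H14O (counting implicit H from valence).
  C: 11 × 12.011 = 132.121
  H: 14 × 1.008 = 14.112
  O: 1 × 15.999 = 15.999
Sum: 11×12.011 + 14×1.008 + 1×15.999 = 162.232 → 162.23 g/mol.

162.23 g/mol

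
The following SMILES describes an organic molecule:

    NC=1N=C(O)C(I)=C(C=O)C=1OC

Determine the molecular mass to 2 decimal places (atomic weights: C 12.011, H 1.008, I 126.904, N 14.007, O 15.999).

294.05 g/mol

First, the molecular formula is C7H7IN2O3 (counting implicit H from valence).
  C: 7 × 12.011 = 84.077
  H: 7 × 1.008 = 7.056
  I: 1 × 126.904 = 126.904
  N: 2 × 14.007 = 28.014
  O: 3 × 15.999 = 47.997
Sum: 7×12.011 + 7×1.008 + 1×126.904 + 2×14.007 + 3×15.999 = 294.048 → 294.05 g/mol.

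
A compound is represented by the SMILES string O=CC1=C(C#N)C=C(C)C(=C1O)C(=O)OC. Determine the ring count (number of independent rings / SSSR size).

1

In SMILES, each pair of matching ring-closure digits denotes one ring-closing bond; the number of such bonds equals the number of independent rings.
Ring-closure bonds here: 1.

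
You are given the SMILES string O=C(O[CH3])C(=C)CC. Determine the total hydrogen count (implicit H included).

Walk through each heavy atom and fill implicit hydrogens from standard valence (C 4, N 3, O 2, S 2, halogen 1):
  atom 1: O, bond orders sum to 2 (valence 2) → 0 H
  atom 2: C, bond orders sum to 4 (valence 4) → 0 H
  atom 3: O, bond orders sum to 2 (valence 2) → 0 H
  atom 4: C with explicit H count 3
  atom 5: C, bond orders sum to 4 (valence 4) → 0 H
  atom 6: C, bond orders sum to 2 (valence 4) → 2 H
  atom 7: C, bond orders sum to 2 (valence 4) → 2 H
  atom 8: C, bond orders sum to 1 (valence 4) → 3 H
Total hydrogens: 10.

10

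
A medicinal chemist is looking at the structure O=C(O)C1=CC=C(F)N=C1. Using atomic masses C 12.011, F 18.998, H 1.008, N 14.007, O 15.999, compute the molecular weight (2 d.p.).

First, the molecular formula is C6H4FNO2 (counting implicit H from valence).
  C: 6 × 12.011 = 72.066
  F: 1 × 18.998 = 18.998
  H: 4 × 1.008 = 4.032
  N: 1 × 14.007 = 14.007
  O: 2 × 15.999 = 31.998
Sum: 6×12.011 + 1×18.998 + 4×1.008 + 1×14.007 + 2×15.999 = 141.101 → 141.10 g/mol.

141.10 g/mol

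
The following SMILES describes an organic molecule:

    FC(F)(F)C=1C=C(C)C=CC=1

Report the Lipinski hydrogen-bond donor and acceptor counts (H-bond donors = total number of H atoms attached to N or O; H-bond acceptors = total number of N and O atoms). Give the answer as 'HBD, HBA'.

Donors: find every N or O and count the H atoms it carries.
  (no N or O atoms present)
Lipinski HBD = 0.
Acceptors: N atoms = 0, O atoms = 0 → HBA = 0.

0, 0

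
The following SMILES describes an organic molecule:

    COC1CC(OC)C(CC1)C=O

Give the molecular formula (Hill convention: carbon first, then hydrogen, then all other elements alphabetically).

Walk through each heavy atom and fill implicit hydrogens from standard valence (C 4, N 3, O 2, S 2, halogen 1):
  atom 1: C, bond orders sum to 1 (valence 4) → 3 H
  atom 2: O, bond orders sum to 2 (valence 2) → 0 H
  atom 3: C, bond orders sum to 3 (valence 4) → 1 H
  atom 4: C, bond orders sum to 2 (valence 4) → 2 H
  atom 5: C, bond orders sum to 3 (valence 4) → 1 H
  atom 6: O, bond orders sum to 2 (valence 2) → 0 H
  atom 7: C, bond orders sum to 1 (valence 4) → 3 H
  atom 8: C, bond orders sum to 3 (valence 4) → 1 H
  atom 9: C, bond orders sum to 2 (valence 4) → 2 H
  atom 10: C, bond orders sum to 2 (valence 4) → 2 H
  atom 11: C, bond orders sum to 3 (valence 4) → 1 H
  atom 12: O, bond orders sum to 2 (valence 2) → 0 H
Totals → C:9, H:16, O:3.
In Hill order: C9H16O3.

C9H16O3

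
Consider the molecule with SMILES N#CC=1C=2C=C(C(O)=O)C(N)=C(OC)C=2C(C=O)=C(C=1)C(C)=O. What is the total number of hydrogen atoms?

Walk through each heavy atom and fill implicit hydrogens from standard valence (C 4, N 3, O 2, S 2, halogen 1):
  atom 1: N, bond orders sum to 3 (valence 3) → 0 H
  atom 2: C, bond orders sum to 4 (valence 4) → 0 H
  atom 3: C, bond orders sum to 4 (valence 4) → 0 H
  atom 4: C, bond orders sum to 4 (valence 4) → 0 H
  atom 5: C, bond orders sum to 3 (valence 4) → 1 H
  atom 6: C, bond orders sum to 4 (valence 4) → 0 H
  atom 7: C, bond orders sum to 4 (valence 4) → 0 H
  atom 8: O, bond orders sum to 1 (valence 2) → 1 H
  atom 9: O, bond orders sum to 2 (valence 2) → 0 H
  atom 10: C, bond orders sum to 4 (valence 4) → 0 H
  atom 11: N, bond orders sum to 1 (valence 3) → 2 H
  atom 12: C, bond orders sum to 4 (valence 4) → 0 H
  atom 13: O, bond orders sum to 2 (valence 2) → 0 H
  atom 14: C, bond orders sum to 1 (valence 4) → 3 H
  atom 15: C, bond orders sum to 4 (valence 4) → 0 H
  atom 16: C, bond orders sum to 4 (valence 4) → 0 H
  atom 17: C, bond orders sum to 3 (valence 4) → 1 H
  atom 18: O, bond orders sum to 2 (valence 2) → 0 H
  atom 19: C, bond orders sum to 4 (valence 4) → 0 H
  atom 20: C, bond orders sum to 3 (valence 4) → 1 H
  atom 21: C, bond orders sum to 4 (valence 4) → 0 H
  atom 22: C, bond orders sum to 1 (valence 4) → 3 H
  atom 23: O, bond orders sum to 2 (valence 2) → 0 H
Total hydrogens: 12.

12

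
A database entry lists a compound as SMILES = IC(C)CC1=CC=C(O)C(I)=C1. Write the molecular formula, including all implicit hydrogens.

C9H10I2O

Walk through each heavy atom and fill implicit hydrogens from standard valence (C 4, N 3, O 2, S 2, halogen 1):
  atom 1: I (halogen, monovalent) → 0 H
  atom 2: C, bond orders sum to 3 (valence 4) → 1 H
  atom 3: C, bond orders sum to 1 (valence 4) → 3 H
  atom 4: C, bond orders sum to 2 (valence 4) → 2 H
  atom 5: C, bond orders sum to 4 (valence 4) → 0 H
  atom 6: C, bond orders sum to 3 (valence 4) → 1 H
  atom 7: C, bond orders sum to 3 (valence 4) → 1 H
  atom 8: C, bond orders sum to 4 (valence 4) → 0 H
  atom 9: O, bond orders sum to 1 (valence 2) → 1 H
  atom 10: C, bond orders sum to 4 (valence 4) → 0 H
  atom 11: I (halogen, monovalent) → 0 H
  atom 12: C, bond orders sum to 3 (valence 4) → 1 H
Totals → C:9, H:10, I:2, O:1.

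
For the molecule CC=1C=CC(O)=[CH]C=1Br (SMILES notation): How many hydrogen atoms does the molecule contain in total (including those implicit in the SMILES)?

Walk through each heavy atom and fill implicit hydrogens from standard valence (C 4, N 3, O 2, S 2, halogen 1):
  atom 1: C, bond orders sum to 1 (valence 4) → 3 H
  atom 2: C, bond orders sum to 4 (valence 4) → 0 H
  atom 3: C, bond orders sum to 3 (valence 4) → 1 H
  atom 4: C, bond orders sum to 3 (valence 4) → 1 H
  atom 5: C, bond orders sum to 4 (valence 4) → 0 H
  atom 6: O, bond orders sum to 1 (valence 2) → 1 H
  atom 7: C with explicit H count 1
  atom 8: C, bond orders sum to 4 (valence 4) → 0 H
  atom 9: Br (halogen, monovalent) → 0 H
Total hydrogens: 7.

7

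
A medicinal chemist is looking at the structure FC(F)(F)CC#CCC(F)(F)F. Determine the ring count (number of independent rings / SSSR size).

0

In SMILES, each pair of matching ring-closure digits denotes one ring-closing bond; the number of such bonds equals the number of independent rings.
Ring-closure bonds here: 0.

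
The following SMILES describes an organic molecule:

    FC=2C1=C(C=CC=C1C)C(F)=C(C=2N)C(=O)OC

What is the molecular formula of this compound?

Walk through each heavy atom and fill implicit hydrogens from standard valence (C 4, N 3, O 2, S 2, halogen 1):
  atom 1: F (halogen, monovalent) → 0 H
  atom 2: C, bond orders sum to 4 (valence 4) → 0 H
  atom 3: C, bond orders sum to 4 (valence 4) → 0 H
  atom 4: C, bond orders sum to 4 (valence 4) → 0 H
  atom 5: C, bond orders sum to 3 (valence 4) → 1 H
  atom 6: C, bond orders sum to 3 (valence 4) → 1 H
  atom 7: C, bond orders sum to 3 (valence 4) → 1 H
  atom 8: C, bond orders sum to 4 (valence 4) → 0 H
  atom 9: C, bond orders sum to 1 (valence 4) → 3 H
  atom 10: C, bond orders sum to 4 (valence 4) → 0 H
  atom 11: F (halogen, monovalent) → 0 H
  atom 12: C, bond orders sum to 4 (valence 4) → 0 H
  atom 13: C, bond orders sum to 4 (valence 4) → 0 H
  atom 14: N, bond orders sum to 1 (valence 3) → 2 H
  atom 15: C, bond orders sum to 4 (valence 4) → 0 H
  atom 16: O, bond orders sum to 2 (valence 2) → 0 H
  atom 17: O, bond orders sum to 2 (valence 2) → 0 H
  atom 18: C, bond orders sum to 1 (valence 4) → 3 H
Totals → C:13, H:11, F:2, N:1, O:2.

C13H11F2NO2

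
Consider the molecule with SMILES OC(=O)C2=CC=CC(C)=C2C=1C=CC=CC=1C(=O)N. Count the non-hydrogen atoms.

Every atom symbol written in the SMILES (organic subset) is one heavy atom; implicit H are not written.
Heavy atoms by element → C:15, N:1, O:3.
Total: 19.

19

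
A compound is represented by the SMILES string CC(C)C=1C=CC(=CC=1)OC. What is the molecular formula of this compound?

Walk through each heavy atom and fill implicit hydrogens from standard valence (C 4, N 3, O 2, S 2, halogen 1):
  atom 1: C, bond orders sum to 1 (valence 4) → 3 H
  atom 2: C, bond orders sum to 3 (valence 4) → 1 H
  atom 3: C, bond orders sum to 1 (valence 4) → 3 H
  atom 4: C, bond orders sum to 4 (valence 4) → 0 H
  atom 5: C, bond orders sum to 3 (valence 4) → 1 H
  atom 6: C, bond orders sum to 3 (valence 4) → 1 H
  atom 7: C, bond orders sum to 4 (valence 4) → 0 H
  atom 8: C, bond orders sum to 3 (valence 4) → 1 H
  atom 9: C, bond orders sum to 3 (valence 4) → 1 H
  atom 10: O, bond orders sum to 2 (valence 2) → 0 H
  atom 11: C, bond orders sum to 1 (valence 4) → 3 H
Totals → C:10, H:14, O:1.

C10H14O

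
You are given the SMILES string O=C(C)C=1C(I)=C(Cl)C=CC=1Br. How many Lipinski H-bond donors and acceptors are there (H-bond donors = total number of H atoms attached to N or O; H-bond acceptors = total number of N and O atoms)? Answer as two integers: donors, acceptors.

Donors: find every N or O and count the H atoms it carries.
  atom 1 (O): bond orders sum to 2 → 0 H
Lipinski HBD = 0.
Acceptors: N atoms = 0, O atoms = 1 → HBA = 1.

0, 1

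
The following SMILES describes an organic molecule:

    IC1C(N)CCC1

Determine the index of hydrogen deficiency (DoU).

1

Molecular formula: C5H10IN.
DoU = (2C + 2 + N − H − X) / 2, where X is the halogen count and O/S are ignored.
    = (2·5 + 2 + 1 − 10 − 1) / 2 = 2 / 2 = 1.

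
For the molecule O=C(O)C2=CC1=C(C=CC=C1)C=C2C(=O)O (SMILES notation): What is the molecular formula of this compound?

C12H8O4

Walk through each heavy atom and fill implicit hydrogens from standard valence (C 4, N 3, O 2, S 2, halogen 1):
  atom 1: O, bond orders sum to 2 (valence 2) → 0 H
  atom 2: C, bond orders sum to 4 (valence 4) → 0 H
  atom 3: O, bond orders sum to 1 (valence 2) → 1 H
  atom 4: C, bond orders sum to 4 (valence 4) → 0 H
  atom 5: C, bond orders sum to 3 (valence 4) → 1 H
  atom 6: C, bond orders sum to 4 (valence 4) → 0 H
  atom 7: C, bond orders sum to 4 (valence 4) → 0 H
  atom 8: C, bond orders sum to 3 (valence 4) → 1 H
  atom 9: C, bond orders sum to 3 (valence 4) → 1 H
  atom 10: C, bond orders sum to 3 (valence 4) → 1 H
  atom 11: C, bond orders sum to 3 (valence 4) → 1 H
  atom 12: C, bond orders sum to 3 (valence 4) → 1 H
  atom 13: C, bond orders sum to 4 (valence 4) → 0 H
  atom 14: C, bond orders sum to 4 (valence 4) → 0 H
  atom 15: O, bond orders sum to 2 (valence 2) → 0 H
  atom 16: O, bond orders sum to 1 (valence 2) → 1 H
Totals → C:12, H:8, O:4.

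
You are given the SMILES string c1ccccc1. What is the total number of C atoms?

Count every carbon token in the SMILES (each C, including those in ring-closure positions and inside branches).
Carbon count: 6.

6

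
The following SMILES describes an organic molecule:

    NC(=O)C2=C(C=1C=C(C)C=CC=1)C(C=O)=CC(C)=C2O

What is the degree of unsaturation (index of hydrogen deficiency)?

Molecular formula: C16H15NO3.
DoU = (2C + 2 + N − H − X) / 2, where X is the halogen count and O/S are ignored.
    = (2·16 + 2 + 1 − 15 − 0) / 2 = 20 / 2 = 10.

10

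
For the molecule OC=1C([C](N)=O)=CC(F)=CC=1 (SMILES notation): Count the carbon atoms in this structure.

7

Count every carbon token in the SMILES (each C, including those in ring-closure positions and inside branches).
Carbon count: 7.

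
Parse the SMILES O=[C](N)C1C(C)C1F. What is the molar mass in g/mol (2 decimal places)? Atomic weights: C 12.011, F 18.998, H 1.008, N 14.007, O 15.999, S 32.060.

117.12 g/mol

First, the molecular formula is C5H8FNO (counting implicit H from valence).
  C: 5 × 12.011 = 60.055
  F: 1 × 18.998 = 18.998
  H: 8 × 1.008 = 8.064
  N: 1 × 14.007 = 14.007
  O: 1 × 15.999 = 15.999
Sum: 5×12.011 + 1×18.998 + 8×1.008 + 1×14.007 + 1×15.999 = 117.123 → 117.12 g/mol.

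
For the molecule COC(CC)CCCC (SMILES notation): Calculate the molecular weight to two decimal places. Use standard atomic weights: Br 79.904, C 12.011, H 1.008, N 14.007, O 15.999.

130.23 g/mol

First, the molecular formula is C8H18O (counting implicit H from valence).
  C: 8 × 12.011 = 96.088
  H: 18 × 1.008 = 18.144
  O: 1 × 15.999 = 15.999
Sum: 8×12.011 + 18×1.008 + 1×15.999 = 130.231 → 130.23 g/mol.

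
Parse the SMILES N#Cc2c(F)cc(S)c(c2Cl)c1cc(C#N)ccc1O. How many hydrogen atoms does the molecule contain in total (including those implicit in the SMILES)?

Walk through each heavy atom and fill implicit hydrogens from standard valence (C 4, N 3, O 2, S 2, halogen 1); for lowercase aromatic atoms, an aromatic c carries 1 H when it has two neighbours and 0 H with three, and aromatic n carries 0 H:
  atom 1: N, bond orders sum to 3 (valence 3) → 0 H
  atom 2: C, bond orders sum to 4 (valence 4) → 0 H
  atom 3: aromatic c, 3 neighbours → 0 H
  atom 4: aromatic c, 3 neighbours → 0 H
  atom 5: F (halogen, monovalent) → 0 H
  atom 6: aromatic c, 2 neighbours → 1 H
  atom 7: aromatic c, 3 neighbours → 0 H
  atom 8: S, bond orders sum to 1 (valence 2) → 1 H
  atom 9: aromatic c, 3 neighbours → 0 H
  atom 10: aromatic c, 3 neighbours → 0 H
  atom 11: Cl (halogen, monovalent) → 0 H
  atom 12: aromatic c, 3 neighbours → 0 H
  atom 13: aromatic c, 2 neighbours → 1 H
  atom 14: aromatic c, 3 neighbours → 0 H
  atom 15: C, bond orders sum to 4 (valence 4) → 0 H
  atom 16: N, bond orders sum to 3 (valence 3) → 0 H
  atom 17: aromatic c, 2 neighbours → 1 H
  atom 18: aromatic c, 2 neighbours → 1 H
  atom 19: aromatic c, 3 neighbours → 0 H
  atom 20: O, bond orders sum to 1 (valence 2) → 1 H
Total hydrogens: 6.

6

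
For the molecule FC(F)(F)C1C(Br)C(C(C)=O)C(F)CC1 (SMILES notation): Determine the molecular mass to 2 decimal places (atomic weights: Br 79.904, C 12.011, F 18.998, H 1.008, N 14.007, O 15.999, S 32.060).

291.08 g/mol

First, the molecular formula is C9H11BrF4O (counting implicit H from valence).
  Br: 1 × 79.904 = 79.904
  C: 9 × 12.011 = 108.099
  F: 4 × 18.998 = 75.992
  H: 11 × 1.008 = 11.088
  O: 1 × 15.999 = 15.999
Sum: 1×79.904 + 9×12.011 + 4×18.998 + 11×1.008 + 1×15.999 = 291.082 → 291.08 g/mol.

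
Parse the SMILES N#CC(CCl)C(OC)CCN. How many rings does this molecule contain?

In SMILES, each pair of matching ring-closure digits denotes one ring-closing bond; the number of such bonds equals the number of independent rings.
Ring-closure bonds here: 0.

0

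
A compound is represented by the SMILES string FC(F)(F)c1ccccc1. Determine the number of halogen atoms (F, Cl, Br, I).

Halogen atoms appear at heavy-atom positions 1, 3, 4 (3×F).
Halogen count: 3.

3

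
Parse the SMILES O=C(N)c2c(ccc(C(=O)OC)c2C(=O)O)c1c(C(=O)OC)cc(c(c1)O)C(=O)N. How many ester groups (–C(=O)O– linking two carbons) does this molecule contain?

The ester motif appears at heavy-atom positions 9, 19 in the SMILES.
Other groups present: 2 amide, 1 carboxylic acid, 1 hydroxyl.
Ester count: 2.

2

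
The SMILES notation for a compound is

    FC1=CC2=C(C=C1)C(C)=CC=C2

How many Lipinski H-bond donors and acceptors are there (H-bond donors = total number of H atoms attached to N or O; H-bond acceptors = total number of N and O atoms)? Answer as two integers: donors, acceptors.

Donors: find every N or O and count the H atoms it carries.
  (no N or O atoms present)
Lipinski HBD = 0.
Acceptors: N atoms = 0, O atoms = 0 → HBA = 0.

0, 0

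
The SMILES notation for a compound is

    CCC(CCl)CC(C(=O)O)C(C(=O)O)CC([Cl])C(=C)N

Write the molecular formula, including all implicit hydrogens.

C13H21Cl2NO4

Walk through each heavy atom and fill implicit hydrogens from standard valence (C 4, N 3, O 2, S 2, halogen 1):
  atom 1: C, bond orders sum to 1 (valence 4) → 3 H
  atom 2: C, bond orders sum to 2 (valence 4) → 2 H
  atom 3: C, bond orders sum to 3 (valence 4) → 1 H
  atom 4: C, bond orders sum to 2 (valence 4) → 2 H
  atom 5: Cl (halogen, monovalent) → 0 H
  atom 6: C, bond orders sum to 2 (valence 4) → 2 H
  atom 7: C, bond orders sum to 3 (valence 4) → 1 H
  atom 8: C, bond orders sum to 4 (valence 4) → 0 H
  atom 9: O, bond orders sum to 2 (valence 2) → 0 H
  atom 10: O, bond orders sum to 1 (valence 2) → 1 H
  atom 11: C, bond orders sum to 3 (valence 4) → 1 H
  atom 12: C, bond orders sum to 4 (valence 4) → 0 H
  atom 13: O, bond orders sum to 2 (valence 2) → 0 H
  atom 14: O, bond orders sum to 1 (valence 2) → 1 H
  atom 15: C, bond orders sum to 2 (valence 4) → 2 H
  atom 16: C, bond orders sum to 3 (valence 4) → 1 H
  atom 17: Cl with explicit H count 0
  atom 18: C, bond orders sum to 4 (valence 4) → 0 H
  atom 19: C, bond orders sum to 2 (valence 4) → 2 H
  atom 20: N, bond orders sum to 1 (valence 3) → 2 H
Totals → C:13, H:21, Cl:2, N:1, O:4.
In Hill order: C13H21Cl2NO4.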